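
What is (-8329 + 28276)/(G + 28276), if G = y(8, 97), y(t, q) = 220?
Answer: 19947/28496 ≈ 0.69999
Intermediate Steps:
G = 220
(-8329 + 28276)/(G + 28276) = (-8329 + 28276)/(220 + 28276) = 19947/28496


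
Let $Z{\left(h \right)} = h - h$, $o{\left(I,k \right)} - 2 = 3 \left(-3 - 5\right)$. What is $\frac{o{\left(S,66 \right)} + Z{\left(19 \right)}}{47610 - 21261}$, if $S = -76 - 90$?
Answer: $- \frac{22}{26349} \approx -0.00083495$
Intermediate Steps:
$S = -166$ ($S = -76 - 90 = -166$)
$o{\left(I,k \right)} = -22$ ($o{\left(I,k \right)} = 2 + 3 \left(-3 - 5\right) = 2 + 3 \left(-8\right) = 2 - 24 = -22$)
$Z{\left(h \right)} = 0$
$\frac{o{\left(S,66 \right)} + Z{\left(19 \right)}}{47610 - 21261} = \frac{-22 + 0}{47610 - 21261} = - \frac{22}{26349}$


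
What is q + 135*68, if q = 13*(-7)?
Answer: 9089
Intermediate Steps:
q = -91
q + 135*68 = -91 + 135*68 = -91 + 9180 = 9089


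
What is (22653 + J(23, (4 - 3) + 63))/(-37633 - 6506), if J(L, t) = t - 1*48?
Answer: -22669/44139 ≈ -0.51358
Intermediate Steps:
J(L, t) = -48 + t (J(L, t) = t - 48 = -48 + t)
(22653 + J(23, (4 - 3) + 63))/(-37633 - 6506) = (22653 + (-48 + ((4 - 3) + 63)))/(-37633 - 6506) = (22653 + (-48 + (1 + 63)))/(-44139) = (22653 + (-48 + 64))*(-1/44139) = (22653 + 16)*(-1/44139) = 22669*(-1/44139) = -22669/44139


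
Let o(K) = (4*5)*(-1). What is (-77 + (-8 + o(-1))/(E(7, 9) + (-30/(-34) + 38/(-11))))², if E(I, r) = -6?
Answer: 285103225/52441 ≈ 5436.6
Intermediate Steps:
o(K) = -20 (o(K) = 20*(-1) = -20)
(-77 + (-8 + o(-1))/(E(7, 9) + (-30/(-34) + 38/(-11))))² = (-77 + (-8 - 20)/(-6 + (-30/(-34) + 38/(-11))))² = (-77 - 28/(-6 + (-30*(-1/34) + 38*(-1/11))))² = (-77 - 28/(-6 + (15/17 - 38/11)))² = (-77 - 28/(-6 - 481/187))² = (-77 - 28/(-1603/187))² = (-77 - 28*(-187/1603))² = (-77 + 748/229)² = (-16885/229)² = 285103225/52441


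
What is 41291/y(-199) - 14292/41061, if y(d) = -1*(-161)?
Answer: 564382913/2203607 ≈ 256.12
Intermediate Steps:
y(d) = 161
41291/y(-199) - 14292/41061 = 41291/161 - 14292/41061 = 41291*(1/161) - 14292*1/41061 = 41291/161 - 4764/13687 = 564382913/2203607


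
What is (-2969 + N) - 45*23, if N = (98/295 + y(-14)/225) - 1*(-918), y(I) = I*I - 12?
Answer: -40951384/13275 ≈ -3084.9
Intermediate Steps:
y(I) = -12 + I² (y(I) = I² - 12 = -12 + I²)
N = 12201716/13275 (N = (98/295 + (-12 + (-14)²)/225) - 1*(-918) = (98*(1/295) + (-12 + 196)*(1/225)) + 918 = (98/295 + 184*(1/225)) + 918 = (98/295 + 184/225) + 918 = 15266/13275 + 918 = 12201716/13275 ≈ 919.15)
(-2969 + N) - 45*23 = (-2969 + 12201716/13275) - 45*23 = -27211759/13275 - 1035 = -40951384/13275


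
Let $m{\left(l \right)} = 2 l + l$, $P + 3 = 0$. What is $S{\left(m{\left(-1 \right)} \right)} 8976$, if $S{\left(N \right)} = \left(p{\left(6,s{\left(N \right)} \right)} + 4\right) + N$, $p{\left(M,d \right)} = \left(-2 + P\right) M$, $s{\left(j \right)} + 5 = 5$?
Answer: $-260304$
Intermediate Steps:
$P = -3$ ($P = -3 + 0 = -3$)
$s{\left(j \right)} = 0$ ($s{\left(j \right)} = -5 + 5 = 0$)
$m{\left(l \right)} = 3 l$
$p{\left(M,d \right)} = - 5 M$ ($p{\left(M,d \right)} = \left(-2 - 3\right) M = - 5 M$)
$S{\left(N \right)} = -26 + N$ ($S{\left(N \right)} = \left(\left(-5\right) 6 + 4\right) + N = \left(-30 + 4\right) + N = -26 + N$)
$S{\left(m{\left(-1 \right)} \right)} 8976 = \left(-26 + 3 \left(-1\right)\right) 8976 = \left(-26 - 3\right) 8976 = \left(-29\right) 8976 = -260304$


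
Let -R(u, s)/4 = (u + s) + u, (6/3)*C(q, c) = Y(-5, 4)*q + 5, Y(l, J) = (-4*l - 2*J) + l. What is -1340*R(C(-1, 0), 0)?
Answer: -10720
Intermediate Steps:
Y(l, J) = -3*l - 2*J
C(q, c) = 5/2 + 7*q/2 (C(q, c) = ((-3*(-5) - 2*4)*q + 5)/2 = ((15 - 8)*q + 5)/2 = (7*q + 5)/2 = (5 + 7*q)/2 = 5/2 + 7*q/2)
R(u, s) = -8*u - 4*s (R(u, s) = -4*((u + s) + u) = -4*((s + u) + u) = -4*(s + 2*u) = -8*u - 4*s)
-1340*R(C(-1, 0), 0) = -1340*(-8*(5/2 + (7/2)*(-1)) - 4*0) = -1340*(-8*(5/2 - 7/2) + 0) = -1340*(-8*(-1) + 0) = -1340*(8 + 0) = -1340*8 = -10720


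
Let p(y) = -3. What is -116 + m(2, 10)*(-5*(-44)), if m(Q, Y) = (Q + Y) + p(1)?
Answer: 1864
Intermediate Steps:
m(Q, Y) = -3 + Q + Y (m(Q, Y) = (Q + Y) - 3 = -3 + Q + Y)
-116 + m(2, 10)*(-5*(-44)) = -116 + (-3 + 2 + 10)*(-5*(-44)) = -116 + 9*220 = -116 + 1980 = 1864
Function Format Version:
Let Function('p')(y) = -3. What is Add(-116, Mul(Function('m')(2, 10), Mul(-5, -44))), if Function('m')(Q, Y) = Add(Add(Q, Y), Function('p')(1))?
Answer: 1864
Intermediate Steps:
Function('m')(Q, Y) = Add(-3, Q, Y) (Function('m')(Q, Y) = Add(Add(Q, Y), -3) = Add(-3, Q, Y))
Add(-116, Mul(Function('m')(2, 10), Mul(-5, -44))) = Add(-116, Mul(Add(-3, 2, 10), Mul(-5, -44))) = Add(-116, Mul(9, 220)) = Add(-116, 1980) = 1864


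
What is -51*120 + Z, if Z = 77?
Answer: -6043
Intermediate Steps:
-51*120 + Z = -51*120 + 77 = -6120 + 77 = -6043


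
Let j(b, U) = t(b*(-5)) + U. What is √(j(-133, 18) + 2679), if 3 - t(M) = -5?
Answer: √2705 ≈ 52.010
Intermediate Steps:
t(M) = 8 (t(M) = 3 - 1*(-5) = 3 + 5 = 8)
j(b, U) = 8 + U
√(j(-133, 18) + 2679) = √((8 + 18) + 2679) = √(26 + 2679) = √2705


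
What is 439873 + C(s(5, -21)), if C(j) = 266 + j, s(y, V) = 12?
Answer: 440151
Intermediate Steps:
439873 + C(s(5, -21)) = 439873 + (266 + 12) = 439873 + 278 = 440151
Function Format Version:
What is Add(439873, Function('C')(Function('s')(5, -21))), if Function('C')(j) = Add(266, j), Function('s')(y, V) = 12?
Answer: 440151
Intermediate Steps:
Add(439873, Function('C')(Function('s')(5, -21))) = Add(439873, Add(266, 12)) = Add(439873, 278) = 440151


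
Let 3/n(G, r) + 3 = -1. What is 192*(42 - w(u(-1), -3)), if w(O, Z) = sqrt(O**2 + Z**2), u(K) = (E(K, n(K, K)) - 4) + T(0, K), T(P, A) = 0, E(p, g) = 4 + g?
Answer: 8064 - 144*sqrt(17) ≈ 7470.3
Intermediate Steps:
n(G, r) = -3/4 (n(G, r) = 3/(-3 - 1) = 3/(-4) = 3*(-1/4) = -3/4)
u(K) = -3/4 (u(K) = ((4 - 3/4) - 4) + 0 = (13/4 - 4) + 0 = -3/4 + 0 = -3/4)
192*(42 - w(u(-1), -3)) = 192*(42 - sqrt((-3/4)**2 + (-3)**2)) = 192*(42 - sqrt(9/16 + 9)) = 192*(42 - sqrt(153/16)) = 192*(42 - 3*sqrt(17)/4) = 8064 - 144*sqrt(17)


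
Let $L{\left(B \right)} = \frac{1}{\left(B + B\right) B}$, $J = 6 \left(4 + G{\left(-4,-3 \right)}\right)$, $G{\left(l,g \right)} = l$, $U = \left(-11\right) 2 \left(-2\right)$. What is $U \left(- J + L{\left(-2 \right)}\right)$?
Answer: $\frac{11}{2} \approx 5.5$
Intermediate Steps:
$U = 44$ ($U = \left(-22\right) \left(-2\right) = 44$)
$J = 0$ ($J = 6 \left(4 - 4\right) = 6 \cdot 0 = 0$)
$L{\left(B \right)} = \frac{1}{2 B^{2}}$ ($L{\left(B \right)} = \frac{1}{2 B B} = \frac{\frac{1}{2} \frac{1}{B}}{B} = \frac{1}{2 B^{2}}$)
$U \left(- J + L{\left(-2 \right)}\right) = 44 \left(\left(-1\right) 0 + \frac{1}{2 \cdot 4}\right) = 44 \left(0 + \frac{1}{2} \cdot \frac{1}{4}\right) = 44 \left(0 + \frac{1}{8}\right) = 44 \cdot \frac{1}{8} = \frac{11}{2}$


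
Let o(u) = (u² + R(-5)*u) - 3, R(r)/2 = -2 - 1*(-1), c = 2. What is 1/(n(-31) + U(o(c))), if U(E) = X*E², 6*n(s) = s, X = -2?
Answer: -6/139 ≈ -0.043165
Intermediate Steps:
R(r) = -2 (R(r) = 2*(-2 - 1*(-1)) = 2*(-2 + 1) = 2*(-1) = -2)
o(u) = -3 + u² - 2*u (o(u) = (u² - 2*u) - 3 = -3 + u² - 2*u)
n(s) = s/6
U(E) = -2*E²
1/(n(-31) + U(o(c))) = 1/((⅙)*(-31) - 2*(-3 + 2² - 2*2)²) = 1/(-31/6 - 2*(-3 + 4 - 4)²) = 1/(-31/6 - 2*(-3)²) = 1/(-31/6 - 2*9) = 1/(-31/6 - 18) = 1/(-139/6) = -6/139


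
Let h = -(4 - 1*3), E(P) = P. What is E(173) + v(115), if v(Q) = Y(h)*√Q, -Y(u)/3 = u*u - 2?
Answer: 173 + 3*√115 ≈ 205.17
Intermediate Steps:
h = -1 (h = -(4 - 3) = -1*1 = -1)
Y(u) = 6 - 3*u² (Y(u) = -3*(u*u - 2) = -3*(u² - 2) = -3*(-2 + u²) = 6 - 3*u²)
v(Q) = 3*√Q (v(Q) = (6 - 3*(-1)²)*√Q = (6 - 3*1)*√Q = (6 - 3)*√Q = 3*√Q)
E(173) + v(115) = 173 + 3*√115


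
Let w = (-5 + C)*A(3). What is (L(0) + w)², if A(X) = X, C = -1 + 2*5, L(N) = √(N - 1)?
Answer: (12 + I)² ≈ 143.0 + 24.0*I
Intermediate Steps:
L(N) = √(-1 + N)
C = 9 (C = -1 + 10 = 9)
w = 12 (w = (-5 + 9)*3 = 4*3 = 12)
(L(0) + w)² = (√(-1 + 0) + 12)² = (√(-1) + 12)² = (I + 12)² = (12 + I)²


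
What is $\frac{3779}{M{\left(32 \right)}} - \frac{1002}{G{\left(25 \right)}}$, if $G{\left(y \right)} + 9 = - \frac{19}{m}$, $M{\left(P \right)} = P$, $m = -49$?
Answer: $\frac{1582937}{6752} \approx 234.44$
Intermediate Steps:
$G{\left(y \right)} = - \frac{422}{49}$ ($G{\left(y \right)} = -9 - \frac{19}{-49} = -9 - - \frac{19}{49} = -9 + \frac{19}{49} = - \frac{422}{49}$)
$\frac{3779}{M{\left(32 \right)}} - \frac{1002}{G{\left(25 \right)}} = \frac{3779}{32} - \frac{1002}{- \frac{422}{49}} = 3779 \cdot \frac{1}{32} - - \frac{24549}{211} = \frac{3779}{32} + \frac{24549}{211} = \frac{1582937}{6752}$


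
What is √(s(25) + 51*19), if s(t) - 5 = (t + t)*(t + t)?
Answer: 3*√386 ≈ 58.941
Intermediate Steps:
s(t) = 5 + 4*t² (s(t) = 5 + (t + t)*(t + t) = 5 + (2*t)*(2*t) = 5 + 4*t²)
√(s(25) + 51*19) = √((5 + 4*25²) + 51*19) = √((5 + 4*625) + 969) = √((5 + 2500) + 969) = √(2505 + 969) = √3474 = 3*√386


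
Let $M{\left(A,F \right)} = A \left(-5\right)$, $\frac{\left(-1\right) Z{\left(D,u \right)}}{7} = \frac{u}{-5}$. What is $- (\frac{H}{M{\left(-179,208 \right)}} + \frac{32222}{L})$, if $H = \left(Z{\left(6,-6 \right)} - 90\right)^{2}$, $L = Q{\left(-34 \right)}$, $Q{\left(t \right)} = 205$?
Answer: $- \frac{154118074}{917375} \approx -168.0$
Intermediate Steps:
$L = 205$
$Z{\left(D,u \right)} = \frac{7 u}{5}$ ($Z{\left(D,u \right)} = - 7 \frac{u}{-5} = - 7 u \left(- \frac{1}{5}\right) = - 7 \left(- \frac{u}{5}\right) = \frac{7 u}{5}$)
$M{\left(A,F \right)} = - 5 A$
$H = \frac{242064}{25}$ ($H = \left(\frac{7}{5} \left(-6\right) - 90\right)^{2} = \left(- \frac{42}{5} - 90\right)^{2} = \left(- \frac{492}{5}\right)^{2} = \frac{242064}{25} \approx 9682.6$)
$- (\frac{H}{M{\left(-179,208 \right)}} + \frac{32222}{L}) = - (\frac{242064}{25 \left(\left(-5\right) \left(-179\right)\right)} + \frac{32222}{205}) = - (\frac{242064}{25 \cdot 895} + 32222 \cdot \frac{1}{205}) = - (\frac{242064}{25} \cdot \frac{1}{895} + \frac{32222}{205}) = - (\frac{242064}{22375} + \frac{32222}{205}) = \left(-1\right) \frac{154118074}{917375} = - \frac{154118074}{917375}$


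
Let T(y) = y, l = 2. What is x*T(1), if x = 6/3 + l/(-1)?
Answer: 0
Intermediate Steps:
x = 0 (x = 6/3 + 2/(-1) = 6*(⅓) + 2*(-1) = 2 - 2 = 0)
x*T(1) = 0*1 = 0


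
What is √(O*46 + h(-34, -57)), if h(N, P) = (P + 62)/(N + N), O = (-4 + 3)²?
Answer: 3*√5899/34 ≈ 6.7769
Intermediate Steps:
O = 1 (O = (-1)² = 1)
h(N, P) = (62 + P)/(2*N) (h(N, P) = (62 + P)/((2*N)) = (62 + P)*(1/(2*N)) = (62 + P)/(2*N))
√(O*46 + h(-34, -57)) = √(1*46 + (½)*(62 - 57)/(-34)) = √(46 + (½)*(-1/34)*5) = √(46 - 5/68) = √(3123/68) = 3*√5899/34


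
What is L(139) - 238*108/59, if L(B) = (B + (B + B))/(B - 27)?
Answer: -2854245/6608 ≈ -431.94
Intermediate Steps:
L(B) = 3*B/(-27 + B) (L(B) = (B + 2*B)/(-27 + B) = (3*B)/(-27 + B) = 3*B/(-27 + B))
L(139) - 238*108/59 = 3*139/(-27 + 139) - 238*108/59 = 3*139/112 - 238*108*(1/59) = 3*139*(1/112) - 238*108/59 = 417/112 - 1*25704/59 = 417/112 - 25704/59 = -2854245/6608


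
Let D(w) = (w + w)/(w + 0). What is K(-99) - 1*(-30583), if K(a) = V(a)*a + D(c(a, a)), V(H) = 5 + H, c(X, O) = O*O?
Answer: 39891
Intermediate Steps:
c(X, O) = O**2
D(w) = 2 (D(w) = (2*w)/w = 2)
K(a) = 2 + a*(5 + a) (K(a) = (5 + a)*a + 2 = a*(5 + a) + 2 = 2 + a*(5 + a))
K(-99) - 1*(-30583) = (2 - 99*(5 - 99)) - 1*(-30583) = (2 - 99*(-94)) + 30583 = (2 + 9306) + 30583 = 9308 + 30583 = 39891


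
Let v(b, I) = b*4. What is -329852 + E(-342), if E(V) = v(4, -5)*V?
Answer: -335324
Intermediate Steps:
v(b, I) = 4*b
E(V) = 16*V (E(V) = (4*4)*V = 16*V)
-329852 + E(-342) = -329852 + 16*(-342) = -329852 - 5472 = -335324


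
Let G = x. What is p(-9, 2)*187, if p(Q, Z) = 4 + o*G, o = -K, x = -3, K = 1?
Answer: 1309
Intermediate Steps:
o = -1 (o = -1*1 = -1)
G = -3
p(Q, Z) = 7 (p(Q, Z) = 4 - 1*(-3) = 4 + 3 = 7)
p(-9, 2)*187 = 7*187 = 1309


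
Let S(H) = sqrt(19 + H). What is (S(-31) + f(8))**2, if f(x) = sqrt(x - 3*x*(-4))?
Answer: 92 + 8*I*sqrt(78) ≈ 92.0 + 70.654*I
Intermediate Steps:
f(x) = sqrt(13)*sqrt(x) (f(x) = sqrt(x + 12*x) = sqrt(13*x) = sqrt(13)*sqrt(x))
(S(-31) + f(8))**2 = (sqrt(19 - 31) + sqrt(13)*sqrt(8))**2 = (sqrt(-12) + sqrt(13)*(2*sqrt(2)))**2 = (2*I*sqrt(3) + 2*sqrt(26))**2 = (2*sqrt(26) + 2*I*sqrt(3))**2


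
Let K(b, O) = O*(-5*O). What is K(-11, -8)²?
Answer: 102400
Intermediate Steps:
K(b, O) = -5*O²
K(-11, -8)² = (-5*(-8)²)² = (-5*64)² = (-320)² = 102400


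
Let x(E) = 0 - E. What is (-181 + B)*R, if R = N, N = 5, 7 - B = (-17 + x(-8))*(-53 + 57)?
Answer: -690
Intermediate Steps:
x(E) = -E
B = 43 (B = 7 - (-17 - 1*(-8))*(-53 + 57) = 7 - (-17 + 8)*4 = 7 - (-9)*4 = 7 - 1*(-36) = 7 + 36 = 43)
R = 5
(-181 + B)*R = (-181 + 43)*5 = -138*5 = -690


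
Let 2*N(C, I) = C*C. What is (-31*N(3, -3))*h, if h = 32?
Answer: -4464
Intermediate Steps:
N(C, I) = C²/2 (N(C, I) = (C*C)/2 = C²/2)
(-31*N(3, -3))*h = -31*3²/2*32 = -31*9/2*32 = -279/2*32 = -4464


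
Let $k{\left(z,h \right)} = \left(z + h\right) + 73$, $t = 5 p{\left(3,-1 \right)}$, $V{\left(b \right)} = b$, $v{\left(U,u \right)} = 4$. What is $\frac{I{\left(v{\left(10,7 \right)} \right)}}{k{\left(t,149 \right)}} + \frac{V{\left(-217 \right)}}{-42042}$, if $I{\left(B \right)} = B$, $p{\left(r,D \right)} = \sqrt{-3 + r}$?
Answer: $\frac{1717}{74074} \approx 0.02318$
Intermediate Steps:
$t = 0$ ($t = 5 \sqrt{-3 + 3} = 5 \sqrt{0} = 5 \cdot 0 = 0$)
$k{\left(z,h \right)} = 73 + h + z$ ($k{\left(z,h \right)} = \left(h + z\right) + 73 = 73 + h + z$)
$\frac{I{\left(v{\left(10,7 \right)} \right)}}{k{\left(t,149 \right)}} + \frac{V{\left(-217 \right)}}{-42042} = \frac{4}{73 + 149 + 0} - \frac{217}{-42042} = \frac{4}{222} - - \frac{31}{6006} = 4 \cdot \frac{1}{222} + \frac{31}{6006} = \frac{2}{111} + \frac{31}{6006} = \frac{1717}{74074}$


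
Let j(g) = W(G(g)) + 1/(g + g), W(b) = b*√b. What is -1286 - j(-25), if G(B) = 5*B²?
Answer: -64299/50 - 78125*√5 ≈ -1.7598e+5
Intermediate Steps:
W(b) = b^(3/2)
j(g) = 1/(2*g) + 5*√5*(g²)^(3/2) (j(g) = (5*g²)^(3/2) + 1/(g + g) = 5*√5*(g²)^(3/2) + 1/(2*g) = 1/(2*g) + 5*√5*(g²)^(3/2))
-1286 - j(-25) = -1286 - ((½)/(-25) + 5*√5*((-25)²)^(3/2)) = -1286 - ((½)*(-1/25) + 5*√5*625^(3/2)) = -1286 - (-1/50 + 5*√5*15625) = -1286 - (-1/50 + 78125*√5) = -1286 + (1/50 - 78125*√5) = -64299/50 - 78125*√5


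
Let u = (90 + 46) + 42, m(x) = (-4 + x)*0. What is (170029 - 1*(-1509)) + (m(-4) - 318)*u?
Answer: 114934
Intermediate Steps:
m(x) = 0
u = 178 (u = 136 + 42 = 178)
(170029 - 1*(-1509)) + (m(-4) - 318)*u = (170029 - 1*(-1509)) + (0 - 318)*178 = (170029 + 1509) - 318*178 = 171538 - 56604 = 114934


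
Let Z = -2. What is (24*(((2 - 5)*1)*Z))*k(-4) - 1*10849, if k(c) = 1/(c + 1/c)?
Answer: -185009/17 ≈ -10883.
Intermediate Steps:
(24*(((2 - 5)*1)*Z))*k(-4) - 1*10849 = (24*(((2 - 5)*1)*(-2)))*(-4/(1 + (-4)²)) - 1*10849 = (24*(-3*1*(-2)))*(-4/(1 + 16)) - 10849 = (24*(-3*(-2)))*(-4/17) - 10849 = (24*6)*(-4*1/17) - 10849 = 144*(-4/17) - 10849 = -576/17 - 10849 = -185009/17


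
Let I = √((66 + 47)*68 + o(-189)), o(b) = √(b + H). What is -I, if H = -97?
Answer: -√(7684 + I*√286) ≈ -87.658 - 0.096463*I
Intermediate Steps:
o(b) = √(-97 + b) (o(b) = √(b - 97) = √(-97 + b))
I = √(7684 + I*√286) (I = √((66 + 47)*68 + √(-97 - 189)) = √(113*68 + √(-286)) = √(7684 + I*√286) ≈ 87.658 + 0.0965*I)
-I = -√(7684 + I*√286)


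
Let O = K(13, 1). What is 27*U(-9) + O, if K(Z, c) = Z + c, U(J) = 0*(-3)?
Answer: 14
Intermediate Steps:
U(J) = 0
O = 14 (O = 13 + 1 = 14)
27*U(-9) + O = 27*0 + 14 = 0 + 14 = 14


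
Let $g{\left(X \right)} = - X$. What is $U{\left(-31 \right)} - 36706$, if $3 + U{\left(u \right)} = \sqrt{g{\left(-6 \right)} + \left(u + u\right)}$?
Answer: $-36709 + 2 i \sqrt{14} \approx -36709.0 + 7.4833 i$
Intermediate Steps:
$U{\left(u \right)} = -3 + \sqrt{6 + 2 u}$ ($U{\left(u \right)} = -3 + \sqrt{\left(-1\right) \left(-6\right) + \left(u + u\right)} = -3 + \sqrt{6 + 2 u}$)
$U{\left(-31 \right)} - 36706 = \left(-3 + \sqrt{6 + 2 \left(-31\right)}\right) - 36706 = \left(-3 + \sqrt{6 - 62}\right) - 36706 = \left(-3 + \sqrt{-56}\right) - 36706 = \left(-3 + 2 i \sqrt{14}\right) - 36706 = -36709 + 2 i \sqrt{14}$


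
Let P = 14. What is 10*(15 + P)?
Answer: 290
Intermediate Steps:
10*(15 + P) = 10*(15 + 14) = 10*29 = 290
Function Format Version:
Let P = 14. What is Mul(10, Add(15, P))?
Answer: 290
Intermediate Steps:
Mul(10, Add(15, P)) = Mul(10, Add(15, 14)) = Mul(10, 29) = 290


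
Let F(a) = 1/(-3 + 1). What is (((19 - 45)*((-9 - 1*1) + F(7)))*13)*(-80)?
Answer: -283920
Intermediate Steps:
F(a) = -½ (F(a) = 1/(-2) = -½)
(((19 - 45)*((-9 - 1*1) + F(7)))*13)*(-80) = (((19 - 45)*((-9 - 1*1) - ½))*13)*(-80) = (-26*((-9 - 1) - ½)*13)*(-80) = (-26*(-10 - ½)*13)*(-80) = (-26*(-21/2)*13)*(-80) = (273*13)*(-80) = 3549*(-80) = -283920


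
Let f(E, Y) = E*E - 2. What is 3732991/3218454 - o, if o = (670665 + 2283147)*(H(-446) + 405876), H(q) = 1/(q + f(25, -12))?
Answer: -227654136642019350979/189888786 ≈ -1.1989e+12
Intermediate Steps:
f(E, Y) = -2 + E² (f(E, Y) = E² - 2 = -2 + E²)
H(q) = 1/(623 + q) (H(q) = 1/(q + (-2 + 25²)) = 1/(q + (-2 + 625)) = 1/(q + 623) = 1/(623 + q))
o = 70734003544012/59 (o = (670665 + 2283147)*(1/(623 - 446) + 405876) = 2953812*(1/177 + 405876) = 2953812*(71840053/177) = 70734003544012/59 ≈ 1.1989e+12)
3732991/3218454 - o = 3732991/3218454 - 1*70734003544012/59 = 3732991*(1/3218454) - 70734003544012/59 = 3732991/3218454 - 70734003544012/59 = -227654136642019350979/189888786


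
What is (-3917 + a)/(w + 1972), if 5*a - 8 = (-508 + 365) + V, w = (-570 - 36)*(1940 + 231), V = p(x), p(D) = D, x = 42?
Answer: 9839/3284135 ≈ 0.0029959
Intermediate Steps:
V = 42
w = -1315626 (w = -606*2171 = -1315626)
a = -93/5 (a = 8/5 + ((-508 + 365) + 42)/5 = 8/5 + (-143 + 42)/5 = 8/5 + (⅕)*(-101) = 8/5 - 101/5 = -93/5 ≈ -18.600)
(-3917 + a)/(w + 1972) = (-3917 - 93/5)/(-1315626 + 1972) = -19678/5/(-1313654) = -19678/5*(-1/1313654) = 9839/3284135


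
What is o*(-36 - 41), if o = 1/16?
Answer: -77/16 ≈ -4.8125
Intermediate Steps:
o = 1/16 ≈ 0.062500
o*(-36 - 41) = (-36 - 41)/16 = (1/16)*(-77) = -77/16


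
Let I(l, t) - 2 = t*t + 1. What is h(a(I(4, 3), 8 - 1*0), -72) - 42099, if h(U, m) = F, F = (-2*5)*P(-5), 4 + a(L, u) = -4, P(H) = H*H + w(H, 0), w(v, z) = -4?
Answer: -42309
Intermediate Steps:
P(H) = -4 + H² (P(H) = H*H - 4 = H² - 4 = -4 + H²)
I(l, t) = 3 + t² (I(l, t) = 2 + (t*t + 1) = 2 + (t² + 1) = 2 + (1 + t²) = 3 + t²)
a(L, u) = -8 (a(L, u) = -4 - 4 = -8)
F = -210 (F = (-2*5)*(-4 + (-5)²) = -10*(-4 + 25) = -10*21 = -210)
h(U, m) = -210
h(a(I(4, 3), 8 - 1*0), -72) - 42099 = -210 - 42099 = -42309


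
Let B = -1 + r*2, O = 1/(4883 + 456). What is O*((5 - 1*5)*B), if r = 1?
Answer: 0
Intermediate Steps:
O = 1/5339 ≈ 0.00018730
B = 1 (B = -1 + 1*2 = -1 + 2 = 1)
O*((5 - 1*5)*B) = ((5 - 1*5)*1)/5339 = ((5 - 5)*1)/5339 = (0*1)/5339 = (1/5339)*0 = 0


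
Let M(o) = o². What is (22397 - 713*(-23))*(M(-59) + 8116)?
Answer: 449917212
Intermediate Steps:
(22397 - 713*(-23))*(M(-59) + 8116) = (22397 - 713*(-23))*((-59)² + 8116) = (22397 + 16399)*(3481 + 8116) = 38796*11597 = 449917212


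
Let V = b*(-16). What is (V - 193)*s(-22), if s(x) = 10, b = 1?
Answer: -2090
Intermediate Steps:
V = -16 (V = 1*(-16) = -16)
(V - 193)*s(-22) = (-16 - 193)*10 = -209*10 = -2090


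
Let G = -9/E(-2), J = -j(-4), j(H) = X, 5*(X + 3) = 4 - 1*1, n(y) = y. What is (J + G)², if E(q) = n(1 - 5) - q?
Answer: 4761/100 ≈ 47.610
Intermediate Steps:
X = -12/5 (X = -3 + (4 - 1*1)/5 = -3 + (4 - 1)/5 = -3 + (⅕)*3 = -3 + ⅗ = -12/5 ≈ -2.4000)
j(H) = -12/5
E(q) = -4 - q (E(q) = (1 - 5) - q = -4 - q)
J = 12/5 (J = -1*(-12/5) = 12/5 ≈ 2.4000)
G = 9/2 (G = -9/(-4 - 1*(-2)) = -9/(-4 + 2) = -9/(-2) = -9*(-½) = 9/2 ≈ 4.5000)
(J + G)² = (12/5 + 9/2)² = (69/10)² = 4761/100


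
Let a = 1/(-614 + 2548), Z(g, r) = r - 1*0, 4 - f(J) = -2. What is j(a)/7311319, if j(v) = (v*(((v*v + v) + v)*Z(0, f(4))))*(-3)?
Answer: -34821/26444487005208388 ≈ -1.3168e-12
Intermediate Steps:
f(J) = 6 (f(J) = 4 - 1*(-2) = 4 + 2 = 6)
Z(g, r) = r (Z(g, r) = r + 0 = r)
a = 1/1934 ≈ 0.00051706
j(v) = -3*v*(6*v² + 12*v) (j(v) = (v*(((v*v + v) + v)*6))*(-3) = (v*(((v² + v) + v)*6))*(-3) = (v*(((v + v²) + v)*6))*(-3) = (v*((v² + 2*v)*6))*(-3) = (v*(6*v² + 12*v))*(-3) = -3*v*(6*v² + 12*v))
j(a)/7311319 = (18*(1/1934)²*(-2 - 1*1/1934))/7311319 = (18*(1/3740356)*(-2 - 1/1934))*(1/7311319) = (18*(1/3740356)*(-3869/1934))*(1/7311319) = -34821/3616924252*1/7311319 = -34821/26444487005208388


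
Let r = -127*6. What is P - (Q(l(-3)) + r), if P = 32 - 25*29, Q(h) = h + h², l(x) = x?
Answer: 63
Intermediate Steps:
r = -762
P = -693 (P = 32 - 725 = -693)
P - (Q(l(-3)) + r) = -693 - (-3*(1 - 3) - 762) = -693 - (-3*(-2) - 762) = -693 - (6 - 762) = -693 - 1*(-756) = -693 + 756 = 63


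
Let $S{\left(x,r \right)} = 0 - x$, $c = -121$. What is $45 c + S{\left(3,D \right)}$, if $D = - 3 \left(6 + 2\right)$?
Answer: $-5448$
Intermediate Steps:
$D = -24$ ($D = \left(-3\right) 8 = -24$)
$S{\left(x,r \right)} = - x$
$45 c + S{\left(3,D \right)} = 45 \left(-121\right) - 3 = -5445 - 3 = -5448$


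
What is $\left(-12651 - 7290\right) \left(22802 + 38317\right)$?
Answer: $-1218773979$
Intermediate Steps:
$\left(-12651 - 7290\right) \left(22802 + 38317\right) = \left(-19941\right) 61119 = -1218773979$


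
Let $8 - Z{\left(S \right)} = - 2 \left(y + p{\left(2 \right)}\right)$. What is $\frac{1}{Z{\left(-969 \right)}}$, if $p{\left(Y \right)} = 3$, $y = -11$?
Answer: $- \frac{1}{8} \approx -0.125$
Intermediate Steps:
$Z{\left(S \right)} = -8$ ($Z{\left(S \right)} = 8 - - 2 \left(-11 + 3\right) = 8 - \left(-2\right) \left(-8\right) = 8 - 16 = -8$)
$\frac{1}{Z{\left(-969 \right)}} = \frac{1}{-8} = - \frac{1}{8}$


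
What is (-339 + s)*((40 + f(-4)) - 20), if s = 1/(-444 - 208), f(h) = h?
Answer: -884116/163 ≈ -5424.0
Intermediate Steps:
s = -1/652 (s = 1/(-652) = -1/652 ≈ -0.0015337)
(-339 + s)*((40 + f(-4)) - 20) = (-339 - 1/652)*((40 - 4) - 20) = -221029*(36 - 20)/652 = -221029/652*16 = -884116/163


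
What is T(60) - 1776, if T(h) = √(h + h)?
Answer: -1776 + 2*√30 ≈ -1765.0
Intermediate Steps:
T(h) = √2*√h (T(h) = √(2*h) = √2*√h)
T(60) - 1776 = √2*√60 - 1776 = √2*(2*√15) - 1776 = 2*√30 - 1776 = -1776 + 2*√30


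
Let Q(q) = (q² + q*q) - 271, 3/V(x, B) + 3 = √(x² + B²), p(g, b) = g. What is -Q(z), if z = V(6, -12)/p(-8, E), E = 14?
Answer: 3130571/11552 - √5/2888 ≈ 271.00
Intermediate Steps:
V(x, B) = 3/(-3 + √(B² + x²)) (V(x, B) = 3/(-3 + √(x² + B²)) = 3/(-3 + √(B² + x²)))
z = -3/(8*(-3 + 6*√5)) (z = (3/(-3 + √((-12)² + 6²)))/(-8) = (3/(-3 + √(144 + 36)))*(-⅛) = (3/(-3 + √180))*(-⅛) = (3/(-3 + 6*√5))*(-⅛) = -3/(8*(-3 + 6*√5)) ≈ -0.036001)
Q(q) = -271 + 2*q² (Q(q) = (q² + q²) - 271 = 2*q² - 271 = -271 + 2*q²)
-Q(z) = -(-271 + 2*(-1/152 - √5/76)²) = 271 - 2*(-1/152 - √5/76)²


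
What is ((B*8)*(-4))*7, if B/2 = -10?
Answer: 4480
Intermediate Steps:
B = -20 (B = 2*(-10) = -20)
((B*8)*(-4))*7 = (-20*8*(-4))*7 = -160*(-4)*7 = 640*7 = 4480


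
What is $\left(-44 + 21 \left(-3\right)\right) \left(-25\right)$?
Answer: $2675$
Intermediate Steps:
$\left(-44 + 21 \left(-3\right)\right) \left(-25\right) = \left(-44 - 63\right) \left(-25\right) = \left(-107\right) \left(-25\right) = 2675$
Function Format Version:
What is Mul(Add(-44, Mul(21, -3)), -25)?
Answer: 2675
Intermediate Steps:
Mul(Add(-44, Mul(21, -3)), -25) = Mul(Add(-44, -63), -25) = Mul(-107, -25) = 2675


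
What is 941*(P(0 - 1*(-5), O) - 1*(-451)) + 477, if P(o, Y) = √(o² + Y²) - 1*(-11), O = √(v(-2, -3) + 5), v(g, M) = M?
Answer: 435219 + 2823*√3 ≈ 4.4011e+5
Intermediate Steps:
O = √2 (O = √(-3 + 5) = √2 ≈ 1.4142)
P(o, Y) = 11 + √(Y² + o²) (P(o, Y) = √(Y² + o²) + 11 = 11 + √(Y² + o²))
941*(P(0 - 1*(-5), O) - 1*(-451)) + 477 = 941*((11 + √((√2)² + (0 - 1*(-5))²)) - 1*(-451)) + 477 = 941*((11 + √(2 + (0 + 5)²)) + 451) + 477 = 941*((11 + √(2 + 5²)) + 451) + 477 = 941*((11 + √(2 + 25)) + 451) + 477 = 941*((11 + √27) + 451) + 477 = 941*((11 + 3*√3) + 451) + 477 = 941*(462 + 3*√3) + 477 = (434742 + 2823*√3) + 477 = 435219 + 2823*√3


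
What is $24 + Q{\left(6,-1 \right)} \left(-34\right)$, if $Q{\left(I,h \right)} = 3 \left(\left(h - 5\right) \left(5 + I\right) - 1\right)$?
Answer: $6858$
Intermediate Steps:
$Q{\left(I,h \right)} = -3 + 3 \left(-5 + h\right) \left(5 + I\right)$ ($Q{\left(I,h \right)} = 3 \left(\left(-5 + h\right) \left(5 + I\right) - 1\right) = 3 \left(-1 + \left(-5 + h\right) \left(5 + I\right)\right) = -3 + 3 \left(-5 + h\right) \left(5 + I\right)$)
$24 + Q{\left(6,-1 \right)} \left(-34\right) = 24 + \left(-78 - 90 + 15 \left(-1\right) + 3 \cdot 6 \left(-1\right)\right) \left(-34\right) = 24 + \left(-78 - 90 - 15 - 18\right) \left(-34\right) = 24 - -6834 = 24 + 6834 = 6858$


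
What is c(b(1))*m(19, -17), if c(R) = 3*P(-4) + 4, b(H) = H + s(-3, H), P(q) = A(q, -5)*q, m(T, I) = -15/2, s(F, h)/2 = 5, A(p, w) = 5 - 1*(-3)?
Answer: 690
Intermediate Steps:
A(p, w) = 8 (A(p, w) = 5 + 3 = 8)
s(F, h) = 10 (s(F, h) = 2*5 = 10)
m(T, I) = -15/2 (m(T, I) = -15*½ = -15/2)
P(q) = 8*q
b(H) = 10 + H (b(H) = H + 10 = 10 + H)
c(R) = -92 (c(R) = 3*(8*(-4)) + 4 = 3*(-32) + 4 = -96 + 4 = -92)
c(b(1))*m(19, -17) = -92*(-15/2) = 690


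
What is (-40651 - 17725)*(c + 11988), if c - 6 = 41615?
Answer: -3129478984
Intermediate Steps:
c = 41621 (c = 6 + 41615 = 41621)
(-40651 - 17725)*(c + 11988) = (-40651 - 17725)*(41621 + 11988) = -58376*53609 = -3129478984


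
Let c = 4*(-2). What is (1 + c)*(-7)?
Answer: 49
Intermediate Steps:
c = -8
(1 + c)*(-7) = (1 - 8)*(-7) = -7*(-7) = 49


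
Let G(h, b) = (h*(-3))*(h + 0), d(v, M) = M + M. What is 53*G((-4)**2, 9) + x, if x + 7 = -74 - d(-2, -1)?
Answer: -40783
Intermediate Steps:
d(v, M) = 2*M
G(h, b) = -3*h**2 (G(h, b) = (-3*h)*h = -3*h**2)
x = -79 (x = -7 + (-74 - 2*(-1)) = -7 + (-74 - 1*(-2)) = -7 + (-74 + 2) = -7 - 72 = -79)
53*G((-4)**2, 9) + x = 53*(-3*((-4)**2)**2) - 79 = 53*(-3*16**2) - 79 = 53*(-3*256) - 79 = 53*(-768) - 79 = -40704 - 79 = -40783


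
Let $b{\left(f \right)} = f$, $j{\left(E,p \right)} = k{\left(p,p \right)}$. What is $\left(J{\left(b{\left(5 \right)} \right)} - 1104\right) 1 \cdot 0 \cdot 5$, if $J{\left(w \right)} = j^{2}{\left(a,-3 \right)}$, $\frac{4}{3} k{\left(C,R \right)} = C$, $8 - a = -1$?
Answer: $0$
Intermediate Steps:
$a = 9$ ($a = 8 - -1 = 8 + 1 = 9$)
$k{\left(C,R \right)} = \frac{3 C}{4}$
$j{\left(E,p \right)} = \frac{3 p}{4}$
$J{\left(w \right)} = \frac{81}{16}$ ($J{\left(w \right)} = \left(\frac{3}{4} \left(-3\right)\right)^{2} = \left(- \frac{9}{4}\right)^{2} = \frac{81}{16}$)
$\left(J{\left(b{\left(5 \right)} \right)} - 1104\right) 1 \cdot 0 \cdot 5 = \left(\frac{81}{16} - 1104\right) 1 \cdot 0 \cdot 5 = - \frac{17583 \cdot 0 \cdot 5}{16} = \left(- \frac{17583}{16}\right) 0 = 0$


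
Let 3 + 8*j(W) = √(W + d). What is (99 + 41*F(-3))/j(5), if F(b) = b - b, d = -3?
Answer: -2376/7 - 792*√2/7 ≈ -499.44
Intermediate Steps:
F(b) = 0
j(W) = -3/8 + √(-3 + W)/8 (j(W) = -3/8 + √(W - 3)/8 = -3/8 + √(-3 + W)/8)
(99 + 41*F(-3))/j(5) = (99 + 41*0)/(-3/8 + √(-3 + 5)/8) = (99 + 0)/(-3/8 + √2/8) = 99/(-3/8 + √2/8)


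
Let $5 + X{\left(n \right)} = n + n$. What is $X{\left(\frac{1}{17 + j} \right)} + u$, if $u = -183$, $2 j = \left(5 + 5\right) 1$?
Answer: $- \frac{2067}{11} \approx -187.91$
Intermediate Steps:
$j = 5$ ($j = \frac{\left(5 + 5\right) 1}{2} = \frac{10 \cdot 1}{2} = \frac{1}{2} \cdot 10 = 5$)
$X{\left(n \right)} = -5 + 2 n$ ($X{\left(n \right)} = -5 + \left(n + n\right) = -5 + 2 n$)
$X{\left(\frac{1}{17 + j} \right)} + u = \left(-5 + \frac{2}{17 + 5}\right) - 183 = \left(-5 + \frac{2}{22}\right) - 183 = \left(-5 + 2 \cdot \frac{1}{22}\right) - 183 = \left(-5 + \frac{1}{11}\right) - 183 = - \frac{54}{11} - 183 = - \frac{2067}{11}$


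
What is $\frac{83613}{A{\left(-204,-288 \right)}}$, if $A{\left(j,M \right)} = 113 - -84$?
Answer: $\frac{83613}{197} \approx 424.43$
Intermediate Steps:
$A{\left(j,M \right)} = 197$ ($A{\left(j,M \right)} = 113 + 84 = 197$)
$\frac{83613}{A{\left(-204,-288 \right)}} = \frac{83613}{197}$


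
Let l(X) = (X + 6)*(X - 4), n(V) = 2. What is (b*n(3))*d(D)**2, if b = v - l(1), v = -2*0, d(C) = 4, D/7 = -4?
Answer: 672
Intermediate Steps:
D = -28 (D = 7*(-4) = -28)
v = 0
l(X) = (-4 + X)*(6 + X) (l(X) = (6 + X)*(-4 + X) = (-4 + X)*(6 + X))
b = 21 (b = 0 - (-24 + 1**2 + 2*1) = 0 - (-24 + 1 + 2) = 0 - 1*(-21) = 0 + 21 = 21)
(b*n(3))*d(D)**2 = (21*2)*4**2 = 42*16 = 672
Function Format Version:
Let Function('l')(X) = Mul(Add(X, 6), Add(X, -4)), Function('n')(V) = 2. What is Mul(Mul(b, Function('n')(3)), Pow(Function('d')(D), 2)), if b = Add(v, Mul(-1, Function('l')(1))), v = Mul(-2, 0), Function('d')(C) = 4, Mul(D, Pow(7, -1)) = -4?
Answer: 672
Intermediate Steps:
D = -28 (D = Mul(7, -4) = -28)
v = 0
Function('l')(X) = Mul(Add(-4, X), Add(6, X)) (Function('l')(X) = Mul(Add(6, X), Add(-4, X)) = Mul(Add(-4, X), Add(6, X)))
b = 21 (b = Add(0, Mul(-1, Add(-24, Pow(1, 2), Mul(2, 1)))) = Add(0, Mul(-1, Add(-24, 1, 2))) = Add(0, Mul(-1, -21)) = Add(0, 21) = 21)
Mul(Mul(b, Function('n')(3)), Pow(Function('d')(D), 2)) = Mul(Mul(21, 2), Pow(4, 2)) = Mul(42, 16) = 672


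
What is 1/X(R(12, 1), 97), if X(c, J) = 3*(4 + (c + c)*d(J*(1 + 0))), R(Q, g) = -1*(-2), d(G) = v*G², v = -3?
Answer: -1/338712 ≈ -2.9524e-6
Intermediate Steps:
d(G) = -3*G²
R(Q, g) = 2
X(c, J) = 12 - 18*c*J² (X(c, J) = 3*(4 + (c + c)*(-3*J²*(1 + 0)²)) = 3*(4 + (2*c)*(-3*J²)) = 3*(4 - 6*c*J²) = 12 - 18*c*J²)
1/X(R(12, 1), 97) = 1/(12 - 18*2*97²) = 1/(12 - 18*2*9409) = 1/(12 - 338724) = 1/(-338712) = -1/338712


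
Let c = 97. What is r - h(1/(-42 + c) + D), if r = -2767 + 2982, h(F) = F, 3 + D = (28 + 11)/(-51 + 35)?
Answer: 193969/880 ≈ 220.42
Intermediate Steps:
D = -87/16 (D = -3 + (28 + 11)/(-51 + 35) = -3 + 39/(-16) = -3 + 39*(-1/16) = -3 - 39/16 = -87/16 ≈ -5.4375)
r = 215
r - h(1/(-42 + c) + D) = 215 - (1/(-42 + 97) - 87/16) = 215 - (1/55 - 87/16) = 215 - 1*(-4769/880) = 215 + 4769/880 = 193969/880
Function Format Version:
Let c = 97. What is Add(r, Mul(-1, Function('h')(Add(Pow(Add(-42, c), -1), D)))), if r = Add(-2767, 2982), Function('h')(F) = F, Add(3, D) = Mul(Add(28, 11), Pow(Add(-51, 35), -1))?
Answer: Rational(193969, 880) ≈ 220.42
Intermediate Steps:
D = Rational(-87, 16) (D = Add(-3, Mul(Add(28, 11), Pow(Add(-51, 35), -1))) = Add(-3, Mul(39, Pow(-16, -1))) = Add(-3, Mul(39, Rational(-1, 16))) = Add(-3, Rational(-39, 16)) = Rational(-87, 16) ≈ -5.4375)
r = 215
Add(r, Mul(-1, Function('h')(Add(Pow(Add(-42, c), -1), D)))) = Add(215, Mul(-1, Add(Pow(Add(-42, 97), -1), Rational(-87, 16)))) = Add(215, Mul(-1, Add(Pow(55, -1), Rational(-87, 16)))) = Add(215, Mul(-1, Add(Rational(1, 55), Rational(-87, 16)))) = Add(215, Mul(-1, Rational(-4769, 880))) = Add(215, Rational(4769, 880)) = Rational(193969, 880)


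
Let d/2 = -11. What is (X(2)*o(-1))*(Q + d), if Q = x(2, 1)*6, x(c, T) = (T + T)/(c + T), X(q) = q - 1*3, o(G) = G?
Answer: -18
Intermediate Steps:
d = -22 (d = 2*(-11) = -22)
X(q) = -3 + q (X(q) = q - 3 = -3 + q)
x(c, T) = 2*T/(T + c) (x(c, T) = (2*T)/(T + c) = 2*T/(T + c))
Q = 4 (Q = (2*1/(1 + 2))*6 = (2*1/3)*6 = (2*1*(⅓))*6 = (⅔)*6 = 4)
(X(2)*o(-1))*(Q + d) = ((-3 + 2)*(-1))*(4 - 22) = -1*(-1)*(-18) = 1*(-18) = -18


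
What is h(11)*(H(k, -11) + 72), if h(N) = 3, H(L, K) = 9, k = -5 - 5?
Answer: 243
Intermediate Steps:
k = -10
h(11)*(H(k, -11) + 72) = 3*(9 + 72) = 3*81 = 243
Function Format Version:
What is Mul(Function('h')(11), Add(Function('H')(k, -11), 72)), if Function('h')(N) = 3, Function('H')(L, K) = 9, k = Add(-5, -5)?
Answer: 243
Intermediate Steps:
k = -10
Mul(Function('h')(11), Add(Function('H')(k, -11), 72)) = Mul(3, Add(9, 72)) = Mul(3, 81) = 243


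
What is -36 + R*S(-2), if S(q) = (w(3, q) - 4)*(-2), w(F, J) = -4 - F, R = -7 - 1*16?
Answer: -542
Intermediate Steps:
R = -23 (R = -7 - 16 = -23)
S(q) = 22 (S(q) = ((-4 - 1*3) - 4)*(-2) = ((-4 - 3) - 4)*(-2) = (-7 - 4)*(-2) = -11*(-2) = 22)
-36 + R*S(-2) = -36 - 23*22 = -36 - 506 = -542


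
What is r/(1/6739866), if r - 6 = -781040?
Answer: -5264064501444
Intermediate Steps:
r = -781034 (r = 6 - 781040 = -781034)
r/(1/6739866) = -781034/(1/6739866) = -781034/1/6739866 = -781034*6739866 = -5264064501444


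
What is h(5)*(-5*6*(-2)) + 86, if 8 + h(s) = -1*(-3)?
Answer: -214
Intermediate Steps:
h(s) = -5 (h(s) = -8 - 1*(-3) = -8 + 3 = -5)
h(5)*(-5*6*(-2)) + 86 = -5*(-5*6)*(-2) + 86 = -(-150)*(-2) + 86 = -5*60 + 86 = -300 + 86 = -214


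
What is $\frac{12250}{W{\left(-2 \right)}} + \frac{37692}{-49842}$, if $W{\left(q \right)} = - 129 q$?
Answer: $\frac{5563333}{119067} \approx 46.724$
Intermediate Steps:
$\frac{12250}{W{\left(-2 \right)}} + \frac{37692}{-49842} = \frac{12250}{\left(-129\right) \left(-2\right)} + \frac{37692}{-49842} = \frac{12250}{258} + 37692 \left(- \frac{1}{49842}\right) = 12250 \cdot \frac{1}{258} - \frac{698}{923} = \frac{6125}{129} - \frac{698}{923} = \frac{5563333}{119067}$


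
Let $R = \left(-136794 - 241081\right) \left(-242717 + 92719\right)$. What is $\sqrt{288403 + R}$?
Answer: $\sqrt{56680782653} \approx 2.3808 \cdot 10^{5}$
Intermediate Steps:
$R = 56680494250$ ($R = \left(-377875\right) \left(-149998\right) = 56680494250$)
$\sqrt{288403 + R} = \sqrt{288403 + 56680494250} = \sqrt{56680782653}$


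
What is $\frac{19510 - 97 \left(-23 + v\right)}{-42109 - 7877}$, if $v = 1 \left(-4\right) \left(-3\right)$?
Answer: $- \frac{6859}{16662} \approx -0.41166$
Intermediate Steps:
$v = 12$ ($v = \left(-4\right) \left(-3\right) = 12$)
$\frac{19510 - 97 \left(-23 + v\right)}{-42109 - 7877} = \frac{19510 - 97 \left(-23 + 12\right)}{-42109 - 7877} = \frac{19510 - -1067}{-49986} = \left(19510 + 1067\right) \left(- \frac{1}{49986}\right) = 20577 \left(- \frac{1}{49986}\right) = - \frac{6859}{16662}$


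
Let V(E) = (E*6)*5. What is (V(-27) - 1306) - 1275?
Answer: -3391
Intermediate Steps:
V(E) = 30*E (V(E) = (6*E)*5 = 30*E)
(V(-27) - 1306) - 1275 = (30*(-27) - 1306) - 1275 = (-810 - 1306) - 1275 = -2116 - 1275 = -3391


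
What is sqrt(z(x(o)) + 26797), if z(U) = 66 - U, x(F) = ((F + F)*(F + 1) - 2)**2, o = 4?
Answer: sqrt(25419) ≈ 159.43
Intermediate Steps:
x(F) = (-2 + 2*F*(1 + F))**2 (x(F) = ((2*F)*(1 + F) - 2)**2 = (2*F*(1 + F) - 2)**2 = (-2 + 2*F*(1 + F))**2)
sqrt(z(x(o)) + 26797) = sqrt((66 - 4*(-1 + 4 + 4**2)**2) + 26797) = sqrt((66 - 4*(-1 + 4 + 16)**2) + 26797) = sqrt((66 - 4*19**2) + 26797) = sqrt((66 - 4*361) + 26797) = sqrt((66 - 1*1444) + 26797) = sqrt((66 - 1444) + 26797) = sqrt(-1378 + 26797) = sqrt(25419)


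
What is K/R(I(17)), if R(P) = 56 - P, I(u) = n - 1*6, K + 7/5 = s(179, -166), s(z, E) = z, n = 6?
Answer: 111/35 ≈ 3.1714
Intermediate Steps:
K = 888/5 (K = -7/5 + 179 = 888/5 ≈ 177.60)
I(u) = 0 (I(u) = 6 - 1*6 = 6 - 6 = 0)
R(P) = 56 - P
K/R(I(17)) = 888/(5*(56 - 1*0)) = 888/(5*(56 + 0)) = (888/5)/56 = (888/5)*(1/56) = 111/35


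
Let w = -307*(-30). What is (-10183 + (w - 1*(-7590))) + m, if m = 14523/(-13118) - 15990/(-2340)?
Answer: 130315384/19677 ≈ 6622.7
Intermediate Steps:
w = 9210
m = 112675/19677 (m = 14523*(-1/13118) - 15990*(-1/2340) = -14523/13118 + 41/6 = 112675/19677 ≈ 5.7262)
(-10183 + (w - 1*(-7590))) + m = (-10183 + (9210 - 1*(-7590))) + 112675/19677 = (-10183 + (9210 + 7590)) + 112675/19677 = (-10183 + 16800) + 112675/19677 = 6617 + 112675/19677 = 130315384/19677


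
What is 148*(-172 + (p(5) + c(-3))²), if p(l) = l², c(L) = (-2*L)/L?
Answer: 52836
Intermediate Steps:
c(L) = -2
148*(-172 + (p(5) + c(-3))²) = 148*(-172 + (5² - 2)²) = 148*(-172 + (25 - 2)²) = 148*(-172 + 23²) = 148*(-172 + 529) = 148*357 = 52836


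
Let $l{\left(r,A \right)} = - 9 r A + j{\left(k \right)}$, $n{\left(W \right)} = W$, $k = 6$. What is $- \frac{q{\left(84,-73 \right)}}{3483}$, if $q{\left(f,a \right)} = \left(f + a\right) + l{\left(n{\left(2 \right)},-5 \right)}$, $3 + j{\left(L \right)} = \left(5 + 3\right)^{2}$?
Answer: $- \frac{2}{43} \approx -0.046512$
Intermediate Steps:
$j{\left(L \right)} = 61$ ($j{\left(L \right)} = -3 + \left(5 + 3\right)^{2} = -3 + 8^{2} = -3 + 64 = 61$)
$l{\left(r,A \right)} = 61 - 9 A r$ ($l{\left(r,A \right)} = - 9 r A + 61 = - 9 A r + 61 = 61 - 9 A r$)
$q{\left(f,a \right)} = 151 + a + f$ ($q{\left(f,a \right)} = \left(f + a\right) - \left(-61 - 90\right) = \left(a + f\right) + \left(61 + 90\right) = \left(a + f\right) + 151 = 151 + a + f$)
$- \frac{q{\left(84,-73 \right)}}{3483} = - \frac{151 - 73 + 84}{3483} = - \frac{162}{3483} = \left(-1\right) \frac{2}{43} = - \frac{2}{43}$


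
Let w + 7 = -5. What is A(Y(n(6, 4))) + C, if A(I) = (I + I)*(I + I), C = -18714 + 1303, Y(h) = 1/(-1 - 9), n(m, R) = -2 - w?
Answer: -435274/25 ≈ -17411.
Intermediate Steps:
w = -12 (w = -7 - 5 = -12)
n(m, R) = 10 (n(m, R) = -2 - 1*(-12) = -2 + 12 = 10)
Y(h) = -⅒ (Y(h) = 1/(-10) = -⅒)
C = -17411
A(I) = 4*I² (A(I) = (2*I)*(2*I) = 4*I²)
A(Y(n(6, 4))) + C = 4*(-⅒)² - 17411 = 4*(1/100) - 17411 = 1/25 - 17411 = -435274/25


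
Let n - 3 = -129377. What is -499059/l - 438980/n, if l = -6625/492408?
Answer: 15896226497206714/428551375 ≈ 3.7093e+7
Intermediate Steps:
n = -129374 (n = 3 - 129377 = -129374)
l = -6625/492408 (l = -6625*1/492408 = -6625/492408 ≈ -0.013454)
-499059/l - 438980/n = -499059/(-6625/492408) - 438980/(-129374) = -499059*(-492408/6625) - 438980*(-1/129374) = 245740644072/6625 + 219490/64687 = 15896226497206714/428551375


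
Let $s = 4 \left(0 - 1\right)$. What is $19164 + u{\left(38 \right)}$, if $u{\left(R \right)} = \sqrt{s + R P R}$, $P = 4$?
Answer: $19164 + 2 \sqrt{1443} \approx 19240.0$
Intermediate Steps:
$s = -4$ ($s = 4 \left(-1\right) = -4$)
$u{\left(R \right)} = \sqrt{-4 + 4 R^{2}}$ ($u{\left(R \right)} = \sqrt{-4 + R 4 R} = \sqrt{-4 + 4 R R} = \sqrt{-4 + 4 R^{2}}$)
$19164 + u{\left(38 \right)} = 19164 + 2 \sqrt{-1 + 38^{2}} = 19164 + 2 \sqrt{-1 + 1444} = 19164 + 2 \sqrt{1443}$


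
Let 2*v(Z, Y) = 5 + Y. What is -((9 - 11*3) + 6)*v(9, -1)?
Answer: 36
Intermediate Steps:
v(Z, Y) = 5/2 + Y/2 (v(Z, Y) = (5 + Y)/2 = 5/2 + Y/2)
-((9 - 11*3) + 6)*v(9, -1) = -((9 - 11*3) + 6)*(5/2 + (1/2)*(-1)) = -((9 - 33) + 6)*(5/2 - 1/2) = -(-24 + 6)*2 = -(-18)*2 = -1*(-36) = 36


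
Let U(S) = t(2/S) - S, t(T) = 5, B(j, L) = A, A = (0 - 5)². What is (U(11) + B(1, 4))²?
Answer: 361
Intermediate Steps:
A = 25 (A = (-5)² = 25)
B(j, L) = 25
U(S) = 5 - S
(U(11) + B(1, 4))² = ((5 - 1*11) + 25)² = ((5 - 11) + 25)² = (-6 + 25)² = 19² = 361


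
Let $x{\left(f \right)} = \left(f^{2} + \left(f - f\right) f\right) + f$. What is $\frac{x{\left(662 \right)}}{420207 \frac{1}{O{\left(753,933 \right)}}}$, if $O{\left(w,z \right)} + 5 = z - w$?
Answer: $\frac{25602850}{140069} \approx 182.79$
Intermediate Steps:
$x{\left(f \right)} = f + f^{2}$ ($x{\left(f \right)} = \left(f^{2} + 0 f\right) + f = \left(f^{2} + 0\right) + f = f^{2} + f = f + f^{2}$)
$O{\left(w,z \right)} = -5 + z - w$ ($O{\left(w,z \right)} = -5 - \left(w - z\right) = -5 + z - w$)
$\frac{x{\left(662 \right)}}{420207 \frac{1}{O{\left(753,933 \right)}}} = \frac{662 \left(1 + 662\right)}{420207 \frac{1}{-5 + 933 - 753}} = \frac{662 \cdot 663}{420207 \frac{1}{-5 + 933 - 753}} = \frac{438906}{420207 \cdot \frac{1}{175}} = \frac{438906}{\frac{420207}{175}} = 438906 \cdot \frac{175}{420207} = \frac{25602850}{140069}$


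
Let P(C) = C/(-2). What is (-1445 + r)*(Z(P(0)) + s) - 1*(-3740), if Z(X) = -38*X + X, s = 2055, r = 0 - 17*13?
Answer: -3419890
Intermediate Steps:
P(C) = -C/2 (P(C) = C*(-½) = -C/2)
r = -221 (r = 0 - 221 = -221)
Z(X) = -37*X
(-1445 + r)*(Z(P(0)) + s) - 1*(-3740) = (-1445 - 221)*(-(-37)*0/2 + 2055) - 1*(-3740) = -1666*(-37*0 + 2055) + 3740 = -1666*(0 + 2055) + 3740 = -1666*2055 + 3740 = -3423630 + 3740 = -3419890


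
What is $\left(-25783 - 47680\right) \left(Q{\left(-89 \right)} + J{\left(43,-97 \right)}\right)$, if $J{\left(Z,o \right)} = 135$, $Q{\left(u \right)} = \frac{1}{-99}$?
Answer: $- \frac{981759532}{99} \approx -9.9168 \cdot 10^{6}$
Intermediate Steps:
$Q{\left(u \right)} = - \frac{1}{99}$
$\left(-25783 - 47680\right) \left(Q{\left(-89 \right)} + J{\left(43,-97 \right)}\right) = \left(-25783 - 47680\right) \left(- \frac{1}{99} + 135\right) = \left(-73463\right) \frac{13364}{99} = - \frac{981759532}{99}$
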